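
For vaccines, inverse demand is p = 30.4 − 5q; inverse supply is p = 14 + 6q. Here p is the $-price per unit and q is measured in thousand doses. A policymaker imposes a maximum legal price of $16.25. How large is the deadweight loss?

$6.85 thousand

Competitive equilibrium: 30.4 − 5q = 14 + 6q → q* = 1.4909, p* = 22.9455.
At the ceiling p = 16.25, quantity supplied = (16.25 − 14)/6 = 0.375.
Willingness to pay at q' = 0.375: 30.4 − 5·0.375 = 28.525.
Δq = 1.4909 − 0.375 = 1.1159; wedge = 28.525 − 16.25 = 12.275.
Welfare loss = ½ × 1.1159 × 12.275 = $6.85 thousand.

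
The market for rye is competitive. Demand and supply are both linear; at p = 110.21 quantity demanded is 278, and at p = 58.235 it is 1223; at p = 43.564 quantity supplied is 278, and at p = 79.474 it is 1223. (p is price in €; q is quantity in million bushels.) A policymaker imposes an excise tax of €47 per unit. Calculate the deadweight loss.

Demand slope = (58.235 − 110.21)/(1223 − 278) = −0.055, so p = 125.5 − 0.055q.
Supply slope = (79.474 − 43.564)/(1223 − 278) = 0.038, so p = 33 + 0.038q.
Competitive equilibrium: 125.5 − 0.055q = 33 + 0.038q → q* = 994.62366, p* = 70.7957.
With the tax, the buyer price exceeds the seller price by 47: (125.5 − 0.055q) − (33 + 0.038q) = 47 → q' = 489.24731.
Δq = 994.62366 − 489.24731 = 505.37635; the wedge equals the tax, 47.
Deadweight loss = ½ × 505.37635 × 47 = €11876.34 million.

€11876.34 million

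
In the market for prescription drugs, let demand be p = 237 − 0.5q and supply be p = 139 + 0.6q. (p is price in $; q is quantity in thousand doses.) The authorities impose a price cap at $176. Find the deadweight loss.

Competitive equilibrium: 237 − 0.5q = 139 + 0.6q → q* = 89.0909, p* = 192.4545.
At the ceiling p = 176, quantity supplied = (176 − 139)/0.6 = 61.6667.
Willingness to pay at q' = 61.6667: 237 − 0.5·61.6667 = 206.1667.
Δq = 89.0909 − 61.6667 = 27.4242; wedge = 206.1667 − 176 = 30.1667.
Deadweight loss = ½ × 27.4242 × 30.1667 = $413.65 thousand.

$413.65 thousand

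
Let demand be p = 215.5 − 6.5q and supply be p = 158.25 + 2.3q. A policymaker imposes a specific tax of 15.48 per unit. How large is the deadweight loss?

13.62

Competitive equilibrium: 215.5 − 6.5q = 158.25 + 2.3q → q* = 6.5057, p* = 173.2131.
With the tax, the buyer price exceeds the seller price by 15.48: (215.5 − 6.5q) − (158.25 + 2.3q) = 15.48 → q' = 4.7466.
Δq = 6.5057 − 4.7466 = 1.7591; the wedge equals the tax, 15.48.
Welfare loss = ½ × 1.7591 × 15.48 = 13.62.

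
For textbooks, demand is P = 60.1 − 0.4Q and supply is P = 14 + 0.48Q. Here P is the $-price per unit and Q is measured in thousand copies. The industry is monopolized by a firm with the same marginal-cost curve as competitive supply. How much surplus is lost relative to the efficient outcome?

Competitive equilibrium: 60.1 − 0.4Q = 14 + 0.48Q → Q* = 52.3864, P* = 39.1455.
Marginal revenue: MR = 60.1 − 0.8Q. Set MR = MC: 60.1 − 0.8Q = 14 + 0.48Q → Q_m = 36.0156.
Price P_m = 60.1 − 0.4·36.0156 = 45.6938; MC(Q_m) = 14 + 0.48·36.0156 = 31.2875.
Competitive Q* = 52.3864, so ΔQ = 16.3708; wedge = 45.6938 − 31.2875 = 14.4063.
Welfare loss = ½ × 16.3708 × 14.4063 = $117.92 thousand.

$117.92 thousand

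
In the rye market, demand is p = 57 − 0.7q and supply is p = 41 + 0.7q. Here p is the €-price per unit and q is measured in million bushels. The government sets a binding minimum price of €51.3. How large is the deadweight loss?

Competitive equilibrium: 57 − 0.7q = 41 + 0.7q → q* = 11.4286, p* = 49.
At the floor p = 51.3, quantity demanded = (57 − 51.3)/0.7 = 8.1429.
Sellers' marginal cost at q' = 8.1429: 41 + 0.7·8.1429 = 46.7.
Δq = 11.4286 − 8.1429 = 3.2857; wedge = 51.3 − 46.7 = 4.6.
DWL = ½ × 3.2857 × 4.6 = €7.56 million.

€7.56 million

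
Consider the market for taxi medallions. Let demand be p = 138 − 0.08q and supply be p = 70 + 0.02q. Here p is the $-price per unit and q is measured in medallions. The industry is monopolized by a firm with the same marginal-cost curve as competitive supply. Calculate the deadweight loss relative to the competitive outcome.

$4566.91

Competitive equilibrium: 138 − 0.08q = 70 + 0.02q → q* = 680, p* = 83.6.
Marginal revenue: MR = 138 − 0.16q. Set MR = MC: 138 − 0.16q = 70 + 0.02q → q_m = 377.7778.
Price p_m = 138 − 0.08·377.7778 = 107.7778; MC(q_m) = 70 + 0.02·377.7778 = 77.5556.
Competitive q* = 680, so Δq = 302.2222; wedge = 107.7778 − 77.5556 = 30.2222.
The triangle = ½ × 302.2222 × 30.2222 = $4566.91.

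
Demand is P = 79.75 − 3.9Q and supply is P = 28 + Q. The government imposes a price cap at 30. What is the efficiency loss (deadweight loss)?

Competitive equilibrium: 79.75 − 3.9Q = 28 + Q → Q* = 10.5612, P* = 38.5612.
At the ceiling P = 30, quantity supplied = (30 − 28)/1 = 2.
Willingness to pay at Q' = 2: 79.75 − 3.9·2 = 71.95.
ΔQ = 10.5612 − 2 = 8.5612; wedge = 71.95 − 30 = 41.95.
Deadweight loss = ½ × 8.5612 × 41.95 = 179.57.

179.57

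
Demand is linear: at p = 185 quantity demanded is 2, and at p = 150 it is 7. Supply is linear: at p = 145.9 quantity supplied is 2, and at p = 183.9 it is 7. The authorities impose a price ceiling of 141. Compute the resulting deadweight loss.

80.60

Demand slope = (150 − 185)/(7 − 2) = −7, so p = 199 − 7q.
Supply slope = (183.9 − 145.9)/(7 − 2) = 7.6, so p = 130.7 + 7.6q.
Competitive equilibrium: 199 − 7q = 130.7 + 7.6q → q* = 4.6781, p* = 166.2534.
At the ceiling p = 141, quantity supplied = (141 − 130.7)/7.6 = 1.3553.
Willingness to pay at q' = 1.3553: 199 − 7·1.3553 = 189.5129.
Δq = 4.6781 − 1.3553 = 3.3228; wedge = 189.5129 − 141 = 48.5129.
Deadweight loss = ½ × 3.3228 × 48.5129 = 80.60.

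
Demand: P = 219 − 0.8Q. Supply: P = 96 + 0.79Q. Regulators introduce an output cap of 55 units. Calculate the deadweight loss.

Competitive equilibrium: 219 − 0.8Q = 96 + 0.79Q → Q* = 77.3585, P* = 157.1132.
At Q = 55: demand price = 219 − 0.8·55 = 175; supply price = 96 + 0.79·55 = 139.45.
ΔQ = 77.3585 − 55 = 22.3585; wedge = 175 − 139.45 = 35.55.
Deadweight loss = ½ × 22.3585 × 35.55 = 397.42.

397.42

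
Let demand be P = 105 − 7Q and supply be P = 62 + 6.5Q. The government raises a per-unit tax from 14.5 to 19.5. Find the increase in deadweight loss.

6.30

Competitive equilibrium: 105 − 7Q = 62 + 6.5Q → Q* = 3.1852, P* = 82.7037.
For a per-unit tax t: ΔQ = t/13.5, so DWL = ½·t·(t/13.5) = t²/27.
At t = 14.5: DWL = 7.787. At t = 19.5: DWL = 14.083.
Increase = 14.083 − 7.787 = 6.30.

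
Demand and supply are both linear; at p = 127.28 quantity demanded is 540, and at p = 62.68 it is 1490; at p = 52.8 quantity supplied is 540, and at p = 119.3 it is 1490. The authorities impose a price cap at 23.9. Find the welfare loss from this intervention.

Demand slope = (62.68 − 127.28)/(1490 − 540) = −0.068, so p = 164 − 0.068q.
Supply slope = (119.3 − 52.8)/(1490 − 540) = 0.07, so p = 15 + 0.07q.
Competitive equilibrium: 164 − 0.068q = 15 + 0.07q → q* = 1079.7101, p* = 90.5797.
At the ceiling p = 23.9, quantity supplied = (23.9 − 15)/0.07 = 127.1429.
Willingness to pay at q' = 127.1429: 164 − 0.068·127.1429 = 155.3543.
Δq = 1079.7101 − 127.1429 = 952.5672; wedge = 155.3543 − 23.9 = 131.4543.
Deadweight loss = ½ × 952.5672 × 131.4543 = 62609.53.

62609.53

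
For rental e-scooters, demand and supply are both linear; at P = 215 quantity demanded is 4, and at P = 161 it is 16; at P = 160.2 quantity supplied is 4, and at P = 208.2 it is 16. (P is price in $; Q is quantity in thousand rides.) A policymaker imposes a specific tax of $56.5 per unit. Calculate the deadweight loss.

$187.78 thousand

Demand slope = (161 − 215)/(16 − 4) = −4.5, so P = 233 − 4.5Q.
Supply slope = (208.2 − 160.2)/(16 − 4) = 4, so P = 144.2 + 4Q.
Competitive equilibrium: 233 − 4.5Q = 144.2 + 4Q → Q* = 10.4471, P* = 185.9882.
With the tax, the buyer price exceeds the seller price by 56.5: (233 − 4.5Q) − (144.2 + 4Q) = 56.5 → Q' = 3.8.
ΔQ = 10.4471 − 3.8 = 6.6471; the wedge equals the tax, 56.5.
DWL = ½ × 6.6471 × 56.5 = $187.78 thousand.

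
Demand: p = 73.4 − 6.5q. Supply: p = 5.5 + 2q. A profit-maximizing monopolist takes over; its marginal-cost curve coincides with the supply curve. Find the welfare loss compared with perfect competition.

Competitive equilibrium: 73.4 − 6.5q = 5.5 + 2q → q* = 7.98824, p* = 21.47647.
Marginal revenue: MR = 73.4 − 13q. Set MR = MC: 73.4 − 13q = 5.5 + 2q → q_m = 4.52667.
Price p_m = 73.4 − 6.5·4.52667 = 43.97665; MC(q_m) = 5.5 + 2·4.52667 = 14.55334.
Competitive q* = 7.98824, so Δq = 3.46157; wedge = 43.97665 − 14.55334 = 29.42331.
DWL = ½ × 3.46157 × 29.42331 = 50.93.

50.93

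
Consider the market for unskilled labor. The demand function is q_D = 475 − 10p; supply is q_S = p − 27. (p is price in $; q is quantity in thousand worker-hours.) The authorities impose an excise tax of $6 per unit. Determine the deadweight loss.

In inverse form: demand p = 47.5 − 0.1q, supply p = 27 + q.
Competitive equilibrium: 47.5 − 0.1q = 27 + q → q* = 18.6364, p* = 45.6364.
With the tax, the buyer price exceeds the seller price by 6: (47.5 − 0.1q) − (27 + q) = 6 → q' = 13.1818.
Δq = 18.6364 − 13.1818 = 5.4546; the wedge equals the tax, 6.
The triangle = ½ × 5.4546 × 6 = $16.36 thousand.

$16.36 thousand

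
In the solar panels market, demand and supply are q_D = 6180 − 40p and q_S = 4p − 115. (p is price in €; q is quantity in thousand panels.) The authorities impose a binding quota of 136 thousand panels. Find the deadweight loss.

€14192.22 thousand

In inverse form: demand p = 154.5 − 0.025q, supply p = 28.75 + 0.25q.
Competitive equilibrium: 154.5 − 0.025q = 28.75 + 0.25q → q* = 457.2727, p* = 143.0682.
At q = 136: demand price = 154.5 − 0.025·136 = 151.1; supply price = 28.75 + 0.25·136 = 62.75.
Δq = 457.2727 − 136 = 321.2727; wedge = 151.1 − 62.75 = 88.35.
DWL = ½ × 321.2727 × 88.35 = €14192.22 thousand.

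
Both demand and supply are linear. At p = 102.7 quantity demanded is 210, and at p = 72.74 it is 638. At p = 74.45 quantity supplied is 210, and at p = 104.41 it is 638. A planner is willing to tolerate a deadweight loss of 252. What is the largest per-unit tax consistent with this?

Demand slope = (72.74 − 102.7)/(638 − 210) = −0.07, so p = 117.4 − 0.07q.
Supply slope = (104.41 − 74.45)/(638 − 210) = 0.07, so p = 59.75 + 0.07q.
Competitive equilibrium: 117.4 − 0.07q = 59.75 + 0.07q → q* = 411.7857, p* = 88.575.
A tax t gives Δq = t/0.14 and wedge t, so DWL = t²/0.28.
t²/0.28 = 252 → t² = 70.56 → t = 8.4.

8.4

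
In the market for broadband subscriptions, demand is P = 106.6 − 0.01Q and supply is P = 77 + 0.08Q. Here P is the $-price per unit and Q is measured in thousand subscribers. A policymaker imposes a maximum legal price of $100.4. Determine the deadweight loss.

Competitive equilibrium: 106.6 − 0.01Q = 77 + 0.08Q → Q* = 328.8889, P* = 103.3111.
At the ceiling P = 100.4, quantity supplied = (100.4 − 77)/0.08 = 292.5.
Willingness to pay at Q' = 292.5: 106.6 − 0.01·292.5 = 103.675.
ΔQ = 328.8889 − 292.5 = 36.3889; wedge = 103.675 − 100.4 = 3.275.
The triangle = ½ × 36.3889 × 3.275 = $59.59 thousand.

$59.59 thousand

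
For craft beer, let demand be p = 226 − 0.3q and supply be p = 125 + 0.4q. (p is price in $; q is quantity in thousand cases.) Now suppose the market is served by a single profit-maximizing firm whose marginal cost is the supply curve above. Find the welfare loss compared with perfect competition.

$655.78 thousand

Competitive equilibrium: 226 − 0.3q = 125 + 0.4q → q* = 144.2857, p* = 182.7143.
Marginal revenue: MR = 226 − 0.6q. Set MR = MC: 226 − 0.6q = 125 + 0.4q → q_m = 101.
Price p_m = 226 − 0.3·101 = 195.7; MC(q_m) = 125 + 0.4·101 = 165.4.
Competitive q* = 144.2857, so Δq = 43.2857; wedge = 195.7 − 165.4 = 30.3.
Deadweight loss = ½ × 43.2857 × 30.3 = $655.78 thousand.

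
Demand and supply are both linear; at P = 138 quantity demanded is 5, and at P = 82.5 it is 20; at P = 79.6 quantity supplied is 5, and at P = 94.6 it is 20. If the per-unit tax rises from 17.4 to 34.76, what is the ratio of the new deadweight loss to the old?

Demand slope = (82.5 − 138)/(20 − 5) = −3.7, so P = 156.5 − 3.7Q.
Supply slope = (94.6 − 79.6)/(20 − 5) = 1, so P = 74.6 + Q.
Competitive equilibrium: 156.5 − 3.7Q = 74.6 + Q → Q* = 17.4255, P* = 92.0255.
For a per-unit tax t: ΔQ = t/4.7, so DWL = ½·t·(t/4.7) = t²/9.4.
At t = 17.4: DWL = 32.209. At t = 34.76: DWL = 128.538.
Ratio = (34.76/17.4)² = 3.991.

3.991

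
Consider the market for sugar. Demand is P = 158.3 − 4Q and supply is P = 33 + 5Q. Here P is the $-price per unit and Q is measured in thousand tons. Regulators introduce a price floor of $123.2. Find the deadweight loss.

$119.22 thousand

Competitive equilibrium: 158.3 − 4Q = 33 + 5Q → Q* = 13.9222, P* = 102.6111.
At the floor P = 123.2, quantity demanded = (158.3 − 123.2)/4 = 8.775.
Sellers' marginal cost at Q' = 8.775: 33 + 5·8.775 = 76.875.
ΔQ = 13.9222 − 8.775 = 5.1472; wedge = 123.2 − 76.875 = 46.325.
Deadweight loss = ½ × 5.1472 × 46.325 = $119.22 thousand.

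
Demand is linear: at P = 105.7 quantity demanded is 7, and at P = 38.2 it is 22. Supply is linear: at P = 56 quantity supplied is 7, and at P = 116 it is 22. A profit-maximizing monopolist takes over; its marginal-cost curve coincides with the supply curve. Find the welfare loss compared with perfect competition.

Demand slope = (38.2 − 105.7)/(22 − 7) = −4.5, so P = 137.2 − 4.5Q.
Supply slope = (116 − 56)/(22 − 7) = 4, so P = 28 + 4Q.
Competitive equilibrium: 137.2 − 4.5Q = 28 + 4Q → Q* = 12.8471, P* = 79.3882.
Marginal revenue: MR = 137.2 − 9Q. Set MR = MC: 137.2 − 9Q = 28 + 4Q → Q_m = 8.4.
Price P_m = 137.2 − 4.5·8.4 = 99.4; MC(Q_m) = 28 + 4·8.4 = 61.6.
Competitive Q* = 12.8471, so ΔQ = 4.4471; wedge = 99.4 − 61.6 = 37.8.
The triangle = ½ × 4.4471 × 37.8 = 84.05.

84.05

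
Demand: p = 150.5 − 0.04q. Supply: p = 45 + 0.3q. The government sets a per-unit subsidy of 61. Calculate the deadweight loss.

Competitive equilibrium: 150.5 − 0.04q = 45 + 0.3q → q* = 310.2941, p* = 138.0882.
The subsidy lowers effective supply by 61: p = 0.3q − 16.
New quantity: 150.5 − 0.04q = 0.3q − 16 → q' = 489.7059.
Overproduction Δq = 489.7059 − 310.2941 = 179.4118; wedge = subsidy = 61.
The triangle = ½ × 179.4118 × 61 = 5472.06.

5472.06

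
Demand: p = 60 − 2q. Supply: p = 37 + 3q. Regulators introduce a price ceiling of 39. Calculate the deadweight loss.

38.68

Competitive equilibrium: 60 − 2q = 37 + 3q → q* = 4.6, p* = 50.8.
At the ceiling p = 39, quantity supplied = (39 − 37)/3 = 0.6667.
Willingness to pay at q' = 0.6667: 60 − 2·0.6667 = 58.6666.
Δq = 4.6 − 0.6667 = 3.9333; wedge = 58.6666 − 39 = 19.6666.
Welfare loss = ½ × 3.9333 × 19.6666 = 38.68.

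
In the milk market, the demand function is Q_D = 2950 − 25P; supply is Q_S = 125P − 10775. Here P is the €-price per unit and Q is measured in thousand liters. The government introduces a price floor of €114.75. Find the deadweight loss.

€8108.44 thousand

In inverse form: demand P = 118 − 0.04Q, supply P = 86.2 + 0.008Q.
Competitive equilibrium: 118 − 0.04Q = 86.2 + 0.008Q → Q* = 662.5, P* = 91.5.
At the floor P = 114.75, quantity demanded = (118 − 114.75)/0.04 = 81.25.
Sellers' marginal cost at Q' = 81.25: 86.2 + 0.008·81.25 = 86.85.
ΔQ = 662.5 − 81.25 = 581.25; wedge = 114.75 − 86.85 = 27.9.
DWL = ½ × 581.25 × 27.9 = €8108.44 thousand.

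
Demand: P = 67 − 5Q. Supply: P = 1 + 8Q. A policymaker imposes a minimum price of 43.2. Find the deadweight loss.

0.65

Competitive equilibrium: 67 − 5Q = 1 + 8Q → Q* = 5.0769, P* = 41.6154.
At the floor P = 43.2, quantity demanded = (67 − 43.2)/5 = 4.76.
Sellers' marginal cost at Q' = 4.76: 1 + 8·4.76 = 39.08.
ΔQ = 5.0769 − 4.76 = 0.3169; wedge = 43.2 − 39.08 = 4.12.
DWL = ½ × 0.3169 × 4.12 = 0.65.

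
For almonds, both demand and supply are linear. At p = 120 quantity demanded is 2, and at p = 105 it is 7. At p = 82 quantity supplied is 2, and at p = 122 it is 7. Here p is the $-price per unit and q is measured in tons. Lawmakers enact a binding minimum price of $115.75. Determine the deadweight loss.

$22.84

Demand slope = (105 − 120)/(7 − 2) = −3, so p = 126 − 3q.
Supply slope = (122 − 82)/(7 − 2) = 8, so p = 66 + 8q.
Competitive equilibrium: 126 − 3q = 66 + 8q → q* = 5.4545, p* = 109.6364.
At the floor p = 115.75, quantity demanded = (126 − 115.75)/3 = 3.4167.
Sellers' marginal cost at q' = 3.4167: 66 + 8·3.4167 = 93.3336.
Δq = 5.4545 − 3.4167 = 2.0378; wedge = 115.75 − 93.3336 = 22.4164.
Welfare loss = ½ × 2.0378 × 22.4164 = $22.84.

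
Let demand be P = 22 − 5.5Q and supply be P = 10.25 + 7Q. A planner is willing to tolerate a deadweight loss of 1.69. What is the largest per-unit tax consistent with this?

6.5

Competitive equilibrium: 22 − 5.5Q = 10.25 + 7Q → Q* = 0.94, P* = 16.83.
A tax t gives ΔQ = t/12.5 and wedge t, so DWL = t²/25.
t²/25 = 1.69 → t² = 42.25 → t = 6.5.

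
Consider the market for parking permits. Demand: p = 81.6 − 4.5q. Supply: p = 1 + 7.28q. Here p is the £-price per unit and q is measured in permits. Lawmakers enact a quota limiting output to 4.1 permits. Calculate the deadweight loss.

£44.29

Competitive equilibrium: 81.6 − 4.5q = 1 + 7.28q → q* = 6.8421, p* = 50.8105.
At q = 4.1: demand price = 81.6 − 4.5·4.1 = 63.15; supply price = 1 + 7.28·4.1 = 30.848.
Δq = 6.8421 − 4.1 = 2.7421; wedge = 63.15 − 30.848 = 32.302.
Deadweight loss = ½ × 2.7421 × 32.302 = £44.29.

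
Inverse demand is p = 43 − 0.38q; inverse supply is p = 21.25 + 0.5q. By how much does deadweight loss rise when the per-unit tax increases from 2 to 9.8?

52.30

Competitive equilibrium: 43 − 0.38q = 21.25 + 0.5q → q* = 24.7159, p* = 33.608.
For a per-unit tax t: Δq = t/0.88, so DWL = ½·t·(t/0.88) = t²/1.76.
At t = 2: DWL = 2.273. At t = 9.8: DWL = 54.568.
Increase = 54.568 − 2.273 = 52.30.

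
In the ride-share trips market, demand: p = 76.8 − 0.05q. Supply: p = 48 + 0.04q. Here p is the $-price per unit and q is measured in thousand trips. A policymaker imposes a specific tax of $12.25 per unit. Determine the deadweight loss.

$833.68 thousand

Competitive equilibrium: 76.8 − 0.05q = 48 + 0.04q → q* = 320, p* = 60.8.
With the tax, the buyer price exceeds the seller price by 12.25: (76.8 − 0.05q) − (48 + 0.04q) = 12.25 → q' = 183.8889.
Δq = 320 − 183.8889 = 136.1111; the wedge equals the tax, 12.25.
DWL = ½ × 136.1111 × 12.25 = $833.68 thousand.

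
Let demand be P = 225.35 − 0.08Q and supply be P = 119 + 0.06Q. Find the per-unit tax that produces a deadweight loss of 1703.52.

Competitive equilibrium: 225.35 − 0.08Q = 119 + 0.06Q → Q* = 759.6429, P* = 164.5786.
A tax t gives ΔQ = t/0.14 and wedge t, so DWL = t²/0.28.
t²/0.28 = 1703.52 → t² = 476.9856 → t = 21.84.

21.84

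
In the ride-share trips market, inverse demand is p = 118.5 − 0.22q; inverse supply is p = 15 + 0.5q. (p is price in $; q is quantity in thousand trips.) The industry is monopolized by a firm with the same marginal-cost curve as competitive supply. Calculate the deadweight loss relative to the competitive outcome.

Competitive equilibrium: 118.5 − 0.22q = 15 + 0.5q → q* = 143.75, p* = 86.875.
Marginal revenue: MR = 118.5 − 0.44q. Set MR = MC: 118.5 − 0.44q = 15 + 0.5q → q_m = 110.1064.
Price p_m = 118.5 − 0.22·110.1064 = 94.2766; MC(q_m) = 15 + 0.5·110.1064 = 70.0532.
Competitive q* = 143.75, so Δq = 33.6436; wedge = 94.2766 − 70.0532 = 24.2234.
The triangle = ½ × 33.6436 × 24.2234 = $407.48 thousand.

$407.48 thousand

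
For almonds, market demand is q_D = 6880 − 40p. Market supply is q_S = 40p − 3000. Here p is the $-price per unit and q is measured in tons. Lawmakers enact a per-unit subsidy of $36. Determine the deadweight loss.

$12960

In inverse form: demand p = 172 − 0.025q, supply p = 75 + 0.025q.
Competitive equilibrium: 172 − 0.025q = 75 + 0.025q → q* = 1940, p* = 123.5.
The subsidy lowers effective supply by 36: p = 39 + 0.025q.
New quantity: 172 − 0.025q = 39 + 0.025q → q' = 2660.
Overproduction Δq = 2660 − 1940 = 720; wedge = subsidy = 36.
DWL = ½ × 720 × 36 = $12960.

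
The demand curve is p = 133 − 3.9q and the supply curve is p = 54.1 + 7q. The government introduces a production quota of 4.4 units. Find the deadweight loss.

Competitive equilibrium: 133 − 3.9q = 54.1 + 7q → q* = 7.2385, p* = 104.7697.
At q = 4.4: demand price = 133 − 3.9·4.4 = 115.84; supply price = 54.1 + 7·4.4 = 84.9.
Δq = 7.2385 − 4.4 = 2.8385; wedge = 115.84 − 84.9 = 30.94.
The triangle = ½ × 2.8385 × 30.94 = 43.91.

43.91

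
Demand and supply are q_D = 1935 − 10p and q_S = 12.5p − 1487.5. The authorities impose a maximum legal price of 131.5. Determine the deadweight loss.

In inverse form: demand p = 193.5 − 0.1q, supply p = 119 + 0.08q.
Competitive equilibrium: 193.5 − 0.1q = 119 + 0.08q → q* = 413.8889, p* = 152.1111.
At the ceiling p = 131.5, quantity supplied = (131.5 − 119)/0.08 = 156.25.
Willingness to pay at q' = 156.25: 193.5 − 0.1·156.25 = 177.875.
Δq = 413.8889 − 156.25 = 257.6389; wedge = 177.875 − 131.5 = 46.375.
Welfare loss = ½ × 257.6389 × 46.375 = 5974.

5974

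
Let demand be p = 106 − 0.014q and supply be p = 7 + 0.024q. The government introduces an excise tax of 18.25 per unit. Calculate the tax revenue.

Competitive equilibrium: 106 − 0.014q = 7 + 0.024q → q* = 2605.2632, p* = 69.5263.
With the tax, the buyer price exceeds the seller price by 18.25: (106 − 0.014q) − (7 + 0.024q) = 18.25 → q' = 2125.
Tax revenue = 18.25 × 2125 = 38781.25.

38781.25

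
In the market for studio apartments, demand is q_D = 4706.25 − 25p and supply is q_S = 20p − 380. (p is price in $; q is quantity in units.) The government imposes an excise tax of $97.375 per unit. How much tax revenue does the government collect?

In inverse form: demand p = 188.25 − 0.04q, supply p = 19 + 0.05q.
Competitive equilibrium: 188.25 − 0.04q = 19 + 0.05q → q* = 1880.5556, p* = 113.0278.
With the tax, the buyer price exceeds the seller price by 97.375: (188.25 − 0.04q) − (19 + 0.05q) = 97.375 → q' = 798.6111.
Tax revenue = 97.375 × 798.6111 = $77764.76.

$77764.76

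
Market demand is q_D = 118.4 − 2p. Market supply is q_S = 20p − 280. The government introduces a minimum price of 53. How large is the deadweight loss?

1339.11

In inverse form: demand p = 59.2 − 0.5q, supply p = 14 + 0.05q.
Competitive equilibrium: 59.2 − 0.5q = 14 + 0.05q → q* = 82.1818, p* = 18.1091.
At the floor p = 53, quantity demanded = (59.2 − 53)/0.5 = 12.4.
Sellers' marginal cost at q' = 12.4: 14 + 0.05·12.4 = 14.62.
Δq = 82.1818 − 12.4 = 69.7818; wedge = 53 − 14.62 = 38.38.
Welfare loss = ½ × 69.7818 × 38.38 = 1339.11.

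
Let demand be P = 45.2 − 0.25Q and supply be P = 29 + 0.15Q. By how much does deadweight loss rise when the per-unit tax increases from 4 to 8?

Competitive equilibrium: 45.2 − 0.25Q = 29 + 0.15Q → Q* = 40.5, P* = 35.075.
For a per-unit tax t: ΔQ = t/0.4, so DWL = ½·t·(t/0.4) = t²/0.8.
At t = 4: DWL = 20. At t = 8: DWL = 80.
Increase = 80 − 20 = 60.

60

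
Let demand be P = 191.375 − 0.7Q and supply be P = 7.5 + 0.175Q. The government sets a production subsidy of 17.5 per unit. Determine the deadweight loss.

175

Competitive equilibrium: 191.375 − 0.7Q = 7.5 + 0.175Q → Q* = 210.1429, P* = 44.275.
The subsidy lowers effective supply by 17.5: P = 0.175Q − 10.
New quantity: 191.375 − 0.7Q = 0.175Q − 10 → Q' = 230.1429.
Overproduction ΔQ = 230.1429 − 210.1429 = 20; wedge = subsidy = 17.5.
Welfare loss = ½ × 20 × 17.5 = 175.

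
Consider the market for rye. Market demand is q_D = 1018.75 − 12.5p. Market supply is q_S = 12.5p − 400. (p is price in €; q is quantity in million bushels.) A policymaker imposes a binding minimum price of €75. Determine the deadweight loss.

€4163.28 million

In inverse form: demand p = 81.5 − 0.08q, supply p = 32 + 0.08q.
Competitive equilibrium: 81.5 − 0.08q = 32 + 0.08q → q* = 309.375, p* = 56.75.
At the floor p = 75, quantity demanded = (81.5 − 75)/0.08 = 81.25.
Sellers' marginal cost at q' = 81.25: 32 + 0.08·81.25 = 38.5.
Δq = 309.375 − 81.25 = 228.125; wedge = 75 − 38.5 = 36.5.
DWL = ½ × 228.125 × 36.5 = €4163.28 million.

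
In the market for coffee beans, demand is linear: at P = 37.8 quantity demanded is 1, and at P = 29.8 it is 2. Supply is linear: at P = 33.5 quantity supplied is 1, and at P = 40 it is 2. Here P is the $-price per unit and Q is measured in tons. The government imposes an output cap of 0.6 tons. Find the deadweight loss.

Demand slope = (29.8 − 37.8)/(2 − 1) = −8, so P = 45.8 − 8Q.
Supply slope = (40 − 33.5)/(2 − 1) = 6.5, so P = 27 + 6.5Q.
Competitive equilibrium: 45.8 − 8Q = 27 + 6.5Q → Q* = 1.2966, P* = 35.4276.
At Q = 0.6: demand price = 45.8 − 8·0.6 = 41; supply price = 27 + 6.5·0.6 = 30.9.
ΔQ = 1.2966 − 0.6 = 0.6966; wedge = 41 − 30.9 = 10.1.
DWL = ½ × 0.6966 × 10.1 = $3.52.

$3.52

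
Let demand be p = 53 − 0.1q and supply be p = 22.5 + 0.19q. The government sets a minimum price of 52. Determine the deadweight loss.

1313.38

Competitive equilibrium: 53 − 0.1q = 22.5 + 0.19q → q* = 105.1724, p* = 42.4828.
At the floor p = 52, quantity demanded = (53 − 52)/0.1 = 10.
Sellers' marginal cost at q' = 10: 22.5 + 0.19·10 = 24.4.
Δq = 105.1724 − 10 = 95.1724; wedge = 52 − 24.4 = 27.6.
Welfare loss = ½ × 95.1724 × 27.6 = 1313.38.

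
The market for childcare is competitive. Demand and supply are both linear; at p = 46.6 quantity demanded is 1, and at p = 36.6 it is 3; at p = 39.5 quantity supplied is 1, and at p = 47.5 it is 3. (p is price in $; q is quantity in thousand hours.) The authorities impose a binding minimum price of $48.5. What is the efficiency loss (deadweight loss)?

Demand slope = (36.6 − 46.6)/(3 − 1) = −5, so p = 51.6 − 5q.
Supply slope = (47.5 − 39.5)/(3 − 1) = 4, so p = 35.5 + 4q.
Competitive equilibrium: 51.6 − 5q = 35.5 + 4q → q* = 1.7889, p* = 42.6556.
At the floor p = 48.5, quantity demanded = (51.6 − 48.5)/5 = 0.62.
Sellers' marginal cost at q' = 0.62: 35.5 + 4·0.62 = 37.98.
Δq = 1.7889 − 0.62 = 1.1689; wedge = 48.5 − 37.98 = 10.52.
The triangle = ½ × 1.1689 × 10.52 = $6.15 thousand.

$6.15 thousand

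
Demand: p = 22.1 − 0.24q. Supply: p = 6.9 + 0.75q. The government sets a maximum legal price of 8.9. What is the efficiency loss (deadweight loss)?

79.67

Competitive equilibrium: 22.1 − 0.24q = 6.9 + 0.75q → q* = 15.3535, p* = 18.4152.
At the ceiling p = 8.9, quantity supplied = (8.9 − 6.9)/0.75 = 2.6667.
Willingness to pay at q' = 2.6667: 22.1 − 0.24·2.6667 = 21.46.
Δq = 15.3535 − 2.6667 = 12.6868; wedge = 21.46 − 8.9 = 12.56.
DWL = ½ × 12.6868 × 12.56 = 79.67.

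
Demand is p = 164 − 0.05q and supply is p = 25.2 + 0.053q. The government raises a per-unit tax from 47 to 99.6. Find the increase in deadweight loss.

Competitive equilibrium: 164 − 0.05q = 25.2 + 0.053q → q* = 1347.5728, p* = 96.6214.
For a per-unit tax t: Δq = t/0.103, so DWL = ½·t·(t/0.103) = t²/0.206.
At t = 47: DWL = 10723.301. At t = 99.6: DWL = 48156.117.
Increase = 48156.117 − 10723.301 = 37432.82.

37432.82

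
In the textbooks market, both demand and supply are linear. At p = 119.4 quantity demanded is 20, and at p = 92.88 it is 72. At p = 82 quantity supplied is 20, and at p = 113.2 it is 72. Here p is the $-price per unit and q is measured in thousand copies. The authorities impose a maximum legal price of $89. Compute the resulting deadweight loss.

$269.28 thousand

Demand slope = (92.88 − 119.4)/(72 − 20) = −0.51, so p = 129.6 − 0.51q.
Supply slope = (113.2 − 82)/(72 − 20) = 0.6, so p = 70 + 0.6q.
Competitive equilibrium: 129.6 − 0.51q = 70 + 0.6q → q* = 53.6937, p* = 102.2162.
At the ceiling p = 89, quantity supplied = (89 − 70)/0.6 = 31.6667.
Willingness to pay at q' = 31.6667: 129.6 − 0.51·31.6667 = 113.45.
Δq = 53.6937 − 31.6667 = 22.027; wedge = 113.45 − 89 = 24.45.
The triangle = ½ × 22.027 × 24.45 = $269.28 thousand.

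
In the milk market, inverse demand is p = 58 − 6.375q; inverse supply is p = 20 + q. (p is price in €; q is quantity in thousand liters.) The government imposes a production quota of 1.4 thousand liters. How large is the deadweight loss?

Competitive equilibrium: 58 − 6.375q = 20 + q → q* = 5.1525, p* = 25.1525.
At q = 1.4: demand price = 58 − 6.375·1.4 = 49.075; supply price = 20 + 1·1.4 = 21.4.
Δq = 5.1525 − 1.4 = 3.7525; wedge = 49.075 − 21.4 = 27.675.
Deadweight loss = ½ × 3.7525 × 27.675 = €51.93 thousand.

€51.93 thousand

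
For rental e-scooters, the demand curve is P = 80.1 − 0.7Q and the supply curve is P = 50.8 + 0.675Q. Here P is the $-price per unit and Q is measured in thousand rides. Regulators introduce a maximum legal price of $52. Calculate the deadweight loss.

Competitive equilibrium: 80.1 − 0.7Q = 50.8 + 0.675Q → Q* = 21.3091, P* = 65.1836.
At the ceiling P = 52, quantity supplied = (52 − 50.8)/0.675 = 1.7778.
Willingness to pay at Q' = 1.7778: 80.1 − 0.7·1.7778 = 78.8555.
ΔQ = 21.3091 − 1.7778 = 19.5313; wedge = 78.8555 − 52 = 26.8555.
DWL = ½ × 19.5313 × 26.8555 = $262.26 thousand.

$262.26 thousand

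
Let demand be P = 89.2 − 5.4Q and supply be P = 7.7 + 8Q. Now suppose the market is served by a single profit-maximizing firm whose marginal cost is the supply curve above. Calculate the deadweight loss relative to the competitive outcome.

20.45

Competitive equilibrium: 89.2 − 5.4Q = 7.7 + 8Q → Q* = 6.0821, P* = 56.3567.
Marginal revenue: MR = 89.2 − 10.8Q. Set MR = MC: 89.2 − 10.8Q = 7.7 + 8Q → Q_m = 4.3351.
Price P_m = 89.2 − 5.4·4.3351 = 65.7905; MC(Q_m) = 7.7 + 8·4.3351 = 42.3808.
Competitive Q* = 6.0821, so ΔQ = 1.747; wedge = 65.7905 − 42.3808 = 23.4097.
Welfare loss = ½ × 1.747 × 23.4097 = 20.45.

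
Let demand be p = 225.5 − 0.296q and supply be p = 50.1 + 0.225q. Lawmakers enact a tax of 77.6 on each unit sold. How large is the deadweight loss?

Competitive equilibrium: 225.5 − 0.296q = 50.1 + 0.225q → q* = 336.6603, p* = 125.8486.
With the tax, the buyer price exceeds the seller price by 77.6: (225.5 − 0.296q) − (50.1 + 0.225q) = 77.6 → q' = 187.7159.
Δq = 336.6603 − 187.7159 = 148.9444; the wedge equals the tax, 77.6.
Welfare loss = ½ × 148.9444 × 77.6 = 5779.04.

5779.04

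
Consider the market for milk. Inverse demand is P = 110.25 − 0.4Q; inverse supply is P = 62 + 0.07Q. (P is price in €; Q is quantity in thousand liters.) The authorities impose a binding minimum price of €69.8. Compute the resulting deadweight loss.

€0.55 thousand

Competitive equilibrium: 110.25 − 0.4Q = 62 + 0.07Q → Q* = 102.6596, P* = 69.1862.
At the floor P = 69.8, quantity demanded = (110.25 − 69.8)/0.4 = 101.125.
Sellers' marginal cost at Q' = 101.125: 62 + 0.07·101.125 = 69.0788.
ΔQ = 102.6596 − 101.125 = 1.5346; wedge = 69.8 − 69.0788 = 0.7212.
Welfare loss = ½ × 1.5346 × 0.7212 = €0.55 thousand.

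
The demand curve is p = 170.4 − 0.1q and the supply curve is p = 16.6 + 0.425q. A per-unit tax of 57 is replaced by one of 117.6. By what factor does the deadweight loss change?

Competitive equilibrium: 170.4 − 0.1q = 16.6 + 0.425q → q* = 292.9524, p* = 141.1048.
For a per-unit tax t: Δq = t/0.525, so DWL = ½·t·(t/0.525) = t²/1.05.
At t = 57: DWL = 3094.286. At t = 117.6: DWL = 13171.2.
Ratio = (117.6/57)² = 4.257.

4.257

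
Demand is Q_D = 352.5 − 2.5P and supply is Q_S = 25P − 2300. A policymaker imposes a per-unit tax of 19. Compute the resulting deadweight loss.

410.23

In inverse form: demand P = 141 − 0.4Q, supply P = 92 + 0.04Q.
Competitive equilibrium: 141 − 0.4Q = 92 + 0.04Q → Q* = 111.3636, P* = 96.4545.
With the tax, the buyer price exceeds the seller price by 19: (141 − 0.4Q) − (92 + 0.04Q) = 19 → Q' = 68.1818.
ΔQ = 111.3636 − 68.1818 = 43.1818; the wedge equals the tax, 19.
DWL = ½ × 43.1818 × 19 = 410.23.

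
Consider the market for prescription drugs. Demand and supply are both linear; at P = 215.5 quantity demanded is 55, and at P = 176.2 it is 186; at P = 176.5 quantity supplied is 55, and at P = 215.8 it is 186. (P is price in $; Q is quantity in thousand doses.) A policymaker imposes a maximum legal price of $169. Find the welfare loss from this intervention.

Demand slope = (176.2 − 215.5)/(186 − 55) = −0.3, so P = 232 − 0.3Q.
Supply slope = (215.8 − 176.5)/(186 − 55) = 0.3, so P = 160 + 0.3Q.
Competitive equilibrium: 232 − 0.3Q = 160 + 0.3Q → Q* = 120, P* = 196.
At the ceiling P = 169, quantity supplied = (169 − 160)/0.3 = 30.
Willingness to pay at Q' = 30: 232 − 0.3·30 = 223.
ΔQ = 120 − 30 = 90; wedge = 223 − 169 = 54.
Deadweight loss = ½ × 90 × 54 = $2430 thousand.

$2430 thousand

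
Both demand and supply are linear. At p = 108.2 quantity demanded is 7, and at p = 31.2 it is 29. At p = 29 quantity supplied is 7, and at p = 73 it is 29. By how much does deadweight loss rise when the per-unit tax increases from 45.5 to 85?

Demand slope = (31.2 − 108.2)/(29 − 7) = −3.5, so p = 132.7 − 3.5q.
Supply slope = (73 − 29)/(29 − 7) = 2, so p = 15 + 2q.
Competitive equilibrium: 132.7 − 3.5q = 15 + 2q → q* = 21.4, p* = 57.8.
For a per-unit tax t: Δq = t/5.5, so DWL = ½·t·(t/5.5) = t²/11.
At t = 45.5: DWL = 188.205. At t = 85: DWL = 656.818.
Increase = 656.818 − 188.205 = 468.61.

468.61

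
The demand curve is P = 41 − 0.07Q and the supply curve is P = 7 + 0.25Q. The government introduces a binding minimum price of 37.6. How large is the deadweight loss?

Competitive equilibrium: 41 − 0.07Q = 7 + 0.25Q → Q* = 106.25, P* = 33.5625.
At the floor P = 37.6, quantity demanded = (41 − 37.6)/0.07 = 48.5714.
Sellers' marginal cost at Q' = 48.5714: 7 + 0.25·48.5714 = 19.1429.
ΔQ = 106.25 − 48.5714 = 57.6786; wedge = 37.6 − 19.1429 = 18.4571.
Welfare loss = ½ × 57.6786 × 18.4571 = 532.29.

532.29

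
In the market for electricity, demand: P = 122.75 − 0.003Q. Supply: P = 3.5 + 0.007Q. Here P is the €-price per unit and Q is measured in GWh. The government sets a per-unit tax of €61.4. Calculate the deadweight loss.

€188498

Competitive equilibrium: 122.75 − 0.003Q = 3.5 + 0.007Q → Q* = 11925, P* = 86.975.
With the tax, the buyer price exceeds the seller price by 61.4: (122.75 − 0.003Q) − (3.5 + 0.007Q) = 61.4 → Q' = 5785.
ΔQ = 11925 − 5785 = 6140; the wedge equals the tax, 61.4.
Welfare loss = ½ × 6140 × 61.4 = €188498.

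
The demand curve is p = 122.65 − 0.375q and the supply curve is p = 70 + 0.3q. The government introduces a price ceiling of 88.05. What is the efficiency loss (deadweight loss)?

107.33

Competitive equilibrium: 122.65 − 0.375q = 70 + 0.3q → q* = 78, p* = 93.4.
At the ceiling p = 88.05, quantity supplied = (88.05 − 70)/0.3 = 60.1667.
Willingness to pay at q' = 60.1667: 122.65 − 0.375·60.1667 = 100.0875.
Δq = 78 − 60.1667 = 17.8333; wedge = 100.0875 − 88.05 = 12.0375.
The triangle = ½ × 17.8333 × 12.0375 = 107.33.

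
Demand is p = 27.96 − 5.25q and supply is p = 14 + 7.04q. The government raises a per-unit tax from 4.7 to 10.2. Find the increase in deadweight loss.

Competitive equilibrium: 27.96 − 5.25q = 14 + 7.04q → q* = 1.1359, p* = 21.9966.
For a per-unit tax t: Δq = t/12.29, so DWL = ½·t·(t/12.29) = t²/24.58.
At t = 4.7: DWL = 0.899. At t = 10.2: DWL = 4.233.
Increase = 4.233 − 0.899 = 3.33.

3.33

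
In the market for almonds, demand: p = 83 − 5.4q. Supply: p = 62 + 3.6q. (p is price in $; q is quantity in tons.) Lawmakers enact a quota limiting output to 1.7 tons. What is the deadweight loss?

Competitive equilibrium: 83 − 5.4q = 62 + 3.6q → q* = 2.3333, p* = 70.4.
At q = 1.7: demand price = 83 − 5.4·1.7 = 73.82; supply price = 62 + 3.6·1.7 = 68.12.
Δq = 2.3333 − 1.7 = 0.6333; wedge = 73.82 − 68.12 = 5.7.
Deadweight loss = ½ × 0.6333 × 5.7 = $1.805.

$1.805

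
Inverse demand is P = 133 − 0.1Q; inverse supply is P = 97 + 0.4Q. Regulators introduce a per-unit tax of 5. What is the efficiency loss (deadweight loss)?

Competitive equilibrium: 133 − 0.1Q = 97 + 0.4Q → Q* = 72, P* = 125.8.
With the tax, the buyer price exceeds the seller price by 5: (133 − 0.1Q) − (97 + 0.4Q) = 5 → Q' = 62.
ΔQ = 72 − 62 = 10; the wedge equals the tax, 5.
The triangle = ½ × 10 × 5 = 25.

25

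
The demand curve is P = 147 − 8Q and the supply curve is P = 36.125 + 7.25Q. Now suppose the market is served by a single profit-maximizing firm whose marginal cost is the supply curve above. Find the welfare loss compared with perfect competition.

47.72

Competitive equilibrium: 147 − 8Q = 36.125 + 7.25Q → Q* = 7.2705, P* = 88.8361.
Marginal revenue: MR = 147 − 16Q. Set MR = MC: 147 − 16Q = 36.125 + 7.25Q → Q_m = 4.7688.
Price P_m = 147 − 8·4.7688 = 108.8496; MC(Q_m) = 36.125 + 7.25·4.7688 = 70.6988.
Competitive Q* = 7.2705, so ΔQ = 2.5017; wedge = 108.8496 − 70.6988 = 38.1508.
Deadweight loss = ½ × 2.5017 × 38.1508 = 47.72.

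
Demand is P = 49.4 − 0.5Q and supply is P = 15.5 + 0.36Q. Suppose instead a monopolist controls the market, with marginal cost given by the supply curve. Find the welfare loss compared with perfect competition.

Competitive equilibrium: 49.4 − 0.5Q = 15.5 + 0.36Q → Q* = 39.4186, P* = 29.6907.
Marginal revenue: MR = 49.4 − Q. Set MR = MC: 49.4 − Q = 15.5 + 0.36Q → Q_m = 24.9265.
Price P_m = 49.4 − 0.5·24.9265 = 36.9368; MC(Q_m) = 15.5 + 0.36·24.9265 = 24.4735.
Competitive Q* = 39.4186, so ΔQ = 14.4921; wedge = 36.9368 − 24.4735 = 12.4633.
Deadweight loss = ½ × 14.4921 × 12.4633 = 90.31.

90.31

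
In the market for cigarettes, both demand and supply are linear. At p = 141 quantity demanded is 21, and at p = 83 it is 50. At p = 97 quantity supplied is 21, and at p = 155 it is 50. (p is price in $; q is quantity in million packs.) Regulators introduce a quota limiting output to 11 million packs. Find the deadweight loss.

Demand slope = (83 − 141)/(50 − 21) = −2, so p = 183 − 2q.
Supply slope = (155 − 97)/(50 − 21) = 2, so p = 55 + 2q.
Competitive equilibrium: 183 − 2q = 55 + 2q → q* = 32, p* = 119.
At q = 11: demand price = 183 − 2·11 = 161; supply price = 55 + 2·11 = 77.
Δq = 32 − 11 = 21; wedge = 161 − 77 = 84.
Welfare loss = ½ × 21 × 84 = $882 million.

$882 million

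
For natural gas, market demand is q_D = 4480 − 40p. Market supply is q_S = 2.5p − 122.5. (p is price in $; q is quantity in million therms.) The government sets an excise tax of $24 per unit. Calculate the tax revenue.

In inverse form: demand p = 112 − 0.025q, supply p = 49 + 0.4q.
Competitive equilibrium: 112 − 0.025q = 49 + 0.4q → q* = 148.2353, p* = 108.2941.
With the tax, the buyer price exceeds the seller price by 24: (112 − 0.025q) − (49 + 0.4q) = 24 → q' = 91.7647.
Tax revenue = 24 × 91.7647 = $2202.35 million.

$2202.35 million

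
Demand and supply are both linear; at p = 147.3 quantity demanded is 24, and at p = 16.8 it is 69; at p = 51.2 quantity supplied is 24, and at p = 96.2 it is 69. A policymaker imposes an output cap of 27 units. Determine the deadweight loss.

Demand slope = (16.8 − 147.3)/(69 − 24) = −2.9, so p = 216.9 − 2.9q.
Supply slope = (96.2 − 51.2)/(69 − 24) = 1, so p = 27.2 + q.
Competitive equilibrium: 216.9 − 2.9q = 27.2 + q → q* = 48.641, p* = 75.841.
At q = 27: demand price = 216.9 − 2.9·27 = 138.6; supply price = 27.2 + 1·27 = 54.2.
Δq = 48.641 − 27 = 21.641; wedge = 138.6 − 54.2 = 84.4.
The triangle = ½ × 21.641 × 84.4 = 913.25.

913.25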